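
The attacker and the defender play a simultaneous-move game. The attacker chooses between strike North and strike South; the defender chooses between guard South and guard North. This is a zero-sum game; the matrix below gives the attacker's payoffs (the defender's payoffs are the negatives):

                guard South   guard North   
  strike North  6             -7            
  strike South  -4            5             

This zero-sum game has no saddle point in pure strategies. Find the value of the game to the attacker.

In a mixed equilibrium the attacker is indifferent between strike North and strike South; this condition fixes q.
  the attacker's payoff from strike North: q·6 + (1−q)·(-7) = 13q - 7
  the attacker's payoff from strike South: q·(-4) + (1−q)·5 = -9q + 5
  13q - 7 = -9q + 5  ⇒  22q = 12  ⇒  q = 6/11.
The value is the attacker's expected payoff against this mix (using strike North): (6/11)·6 + (5/11)·(-7) = 1/11.

v = 1/11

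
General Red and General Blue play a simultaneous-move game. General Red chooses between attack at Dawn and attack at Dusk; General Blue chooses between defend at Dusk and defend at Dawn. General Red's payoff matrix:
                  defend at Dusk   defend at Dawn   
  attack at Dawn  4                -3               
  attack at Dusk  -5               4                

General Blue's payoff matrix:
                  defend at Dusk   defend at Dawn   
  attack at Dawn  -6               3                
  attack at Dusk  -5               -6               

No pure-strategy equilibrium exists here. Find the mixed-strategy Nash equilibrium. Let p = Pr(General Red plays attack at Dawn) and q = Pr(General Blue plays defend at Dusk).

p = 1/10, q = 7/16

General Red's mix must leave General Blue indifferent between defend at Dusk and defend at Dawn.
  General Blue's expected payoff from defend at Dusk: p·(-6) + (1−p)·(-5) = -p - 5
  General Blue's expected payoff from defend at Dawn: p·3 + (1−p)·(-6) = 9p - 6
  -p - 5 = 9p - 6  ⇒  -10p = -1  ⇒  p = 1/10.
General Blue's mix must leave General Red indifferent between attack at Dawn and attack at Dusk.
  General Red's payoff from attack at Dawn: q·4 + (1−q)·(-3) = 7q - 3
  General Red's payoff from attack at Dusk: q·(-5) + (1−q)·4 = -9q + 4
  7q - 3 = -9q + 4  ⇒  16q = 7  ⇒  q = 7/16.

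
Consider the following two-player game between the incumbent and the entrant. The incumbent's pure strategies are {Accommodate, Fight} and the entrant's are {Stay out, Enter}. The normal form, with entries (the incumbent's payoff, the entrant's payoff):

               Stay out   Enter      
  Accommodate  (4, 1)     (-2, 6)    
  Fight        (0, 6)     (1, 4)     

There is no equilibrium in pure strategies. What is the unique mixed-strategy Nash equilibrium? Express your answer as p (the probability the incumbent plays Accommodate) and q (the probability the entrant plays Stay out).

p = 2/7, q = 3/7

For the entrant to be willing to mix, the entrant must be indifferent between Stay out and Enter, which pins down the incumbent's mix.
  the entrant's expected payoff from Stay out: p·1 + (1−p)·6 = -5p + 6
  the entrant's expected payoff from Enter: p·6 + (1−p)·4 = 2p + 4
  -5p + 6 = 2p + 4  ⇒  -7p = -2  ⇒  p = 2/7.
Set the incumbent's expected payoff from Accommodate equal to that from Fight:
  the incumbent's payoff from Accommodate: q·4 + (1−q)·(-2) = 6q - 2
  the incumbent's payoff from Fight: q·0 + (1−q)·1 = -q + 1
  6q - 2 = -q + 1  ⇒  7q = 3  ⇒  q = 3/7.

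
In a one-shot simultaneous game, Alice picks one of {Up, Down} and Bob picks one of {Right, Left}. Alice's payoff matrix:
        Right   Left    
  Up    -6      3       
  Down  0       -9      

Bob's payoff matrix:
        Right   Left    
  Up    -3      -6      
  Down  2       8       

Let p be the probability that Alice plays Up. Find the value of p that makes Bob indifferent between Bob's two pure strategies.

p = 2/3

Set Bob's expected payoff from Right equal to that from Left:
  Bob's payoff from Right: p·(-3) + (1−p)·2 = -5p + 2
  Bob's payoff from Left: p·(-6) + (1−p)·8 = -14p + 8
  -5p + 2 = -14p + 8  ⇒  9p = 6  ⇒  p = 2/3.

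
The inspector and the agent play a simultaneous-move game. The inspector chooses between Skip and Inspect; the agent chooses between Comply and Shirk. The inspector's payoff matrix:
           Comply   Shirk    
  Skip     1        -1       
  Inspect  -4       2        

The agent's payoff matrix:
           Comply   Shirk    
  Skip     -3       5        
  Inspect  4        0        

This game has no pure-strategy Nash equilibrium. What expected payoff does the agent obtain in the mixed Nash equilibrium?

5/3

Set the agent's expected payoff from Comply equal to that from Shirk:
  the agent's payoff to Comply: p·(-3) + (1−p)·4 = -7p + 4
  the agent's payoff to Shirk: p·5 + (1−p)·0 = 5p
  -7p + 4 = 5p  ⇒  -12p = -4  ⇒  p = 1/3.
At equilibrium the agent is indifferent across columns, so the agent's payoff equals the payoff from Comply: (1/3)·(-3) + (2/3)·4 = 5/3.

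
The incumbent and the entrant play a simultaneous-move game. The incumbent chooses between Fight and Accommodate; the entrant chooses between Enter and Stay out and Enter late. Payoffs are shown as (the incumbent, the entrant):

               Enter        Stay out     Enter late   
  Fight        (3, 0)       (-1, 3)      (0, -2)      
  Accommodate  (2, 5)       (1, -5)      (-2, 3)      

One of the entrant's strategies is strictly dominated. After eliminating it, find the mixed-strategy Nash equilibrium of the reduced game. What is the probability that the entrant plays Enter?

The entrant's strategy Enter late is strictly dominated by Enter: 0 > -2 and 5 > 3. Eliminate Enter late.
In a mixed equilibrium the incumbent is indifferent between Fight and Accommodate; this condition fixes q.
  the incumbent's payoff from Fight: q·3 + (1−q)·(-1) = 4q - 1
  the incumbent's payoff from Accommodate: q·2 + (1−q)·1 = q + 1
  4q - 1 = q + 1  ⇒  3q = 2  ⇒  q = 2/3.

q = 2/3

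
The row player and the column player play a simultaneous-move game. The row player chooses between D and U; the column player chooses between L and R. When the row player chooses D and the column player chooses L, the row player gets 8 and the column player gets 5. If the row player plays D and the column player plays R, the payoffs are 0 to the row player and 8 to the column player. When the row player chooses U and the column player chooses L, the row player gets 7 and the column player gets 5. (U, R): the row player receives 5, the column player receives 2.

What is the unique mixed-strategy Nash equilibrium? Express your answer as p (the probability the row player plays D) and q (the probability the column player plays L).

Set the column player's expected payoff from L equal to that from R:
  the column player's payoff to L: p·5 + (1−p)·5 = 5
  the column player's payoff to R: p·8 + (1−p)·2 = 6p + 2
  5 = 6p + 2  ⇒  -6p = -3  ⇒  p = 1/2.
The column player's mix must leave the row player indifferent between D and U.
  the row player's payoff to D: q·8 + (1−q)·0 = 8q
  the row player's payoff to U: q·7 + (1−q)·5 = 2q + 5
  8q = 2q + 5  ⇒  6q = 5  ⇒  q = 5/6.

p = 1/2, q = 5/6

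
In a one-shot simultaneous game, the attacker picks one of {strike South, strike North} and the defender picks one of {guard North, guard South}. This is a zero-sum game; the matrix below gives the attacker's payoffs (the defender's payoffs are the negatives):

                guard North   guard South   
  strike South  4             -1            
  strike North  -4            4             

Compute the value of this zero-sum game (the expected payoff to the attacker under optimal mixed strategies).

The defender's mix must leave the attacker indifferent between strike South and strike North.
  the attacker's expected payoff from strike South: q·4 + (1−q)·(-1) = 5q - 1
  the attacker's expected payoff from strike North: q·(-4) + (1−q)·4 = -8q + 4
  5q - 1 = -8q + 4  ⇒  13q = 5  ⇒  q = 5/13.
The value is the attacker's expected payoff against this mix (using strike South): (5/13)·4 + (8/13)·(-1) = 12/13.

v = 12/13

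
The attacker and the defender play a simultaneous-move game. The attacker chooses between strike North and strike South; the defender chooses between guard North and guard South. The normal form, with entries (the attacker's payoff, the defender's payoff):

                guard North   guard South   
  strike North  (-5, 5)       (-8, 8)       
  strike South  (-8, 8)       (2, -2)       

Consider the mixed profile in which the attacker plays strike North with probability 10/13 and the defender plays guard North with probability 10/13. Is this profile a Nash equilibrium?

Yes

Check the defender's indifference given the attacker's mix p = 10/13:
  payoff from guard North = 74/13; payoff from guard South = 74/13 — equal.
Check the attacker's indifference given the defender's mix q = 10/13:
  payoff from strike North = -74/13; payoff from strike South = -74/13 — equal.
Both players are indifferent, so neither can profitably deviate.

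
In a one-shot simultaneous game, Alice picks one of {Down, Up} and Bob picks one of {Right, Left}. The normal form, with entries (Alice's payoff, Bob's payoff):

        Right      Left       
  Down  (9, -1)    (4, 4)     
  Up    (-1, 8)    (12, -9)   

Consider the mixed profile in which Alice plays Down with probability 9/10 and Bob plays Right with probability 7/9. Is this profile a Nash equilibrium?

No

Given Alice's mix p = 9/10, Bob's payoff from Right is -1/10 but from Left is 27/10. Bob strictly prefers Left, so Bob would not mix.
So the proposed profile is not a Nash equilibrium.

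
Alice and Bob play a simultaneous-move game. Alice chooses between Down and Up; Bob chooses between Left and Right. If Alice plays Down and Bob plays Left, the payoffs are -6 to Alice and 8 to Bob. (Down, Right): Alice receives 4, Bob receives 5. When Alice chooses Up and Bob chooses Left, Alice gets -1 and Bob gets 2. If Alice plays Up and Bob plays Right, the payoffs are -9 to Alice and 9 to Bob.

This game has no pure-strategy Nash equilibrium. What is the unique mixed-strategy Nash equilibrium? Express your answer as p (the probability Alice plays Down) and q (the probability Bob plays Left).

p = 7/10, q = 13/18

In a mixed equilibrium Bob is indifferent between Left and Right; this condition fixes p.
  Bob's expected payoff from Left: p·8 + (1−p)·2 = 6p + 2
  Bob's expected payoff from Right: p·5 + (1−p)·9 = -4p + 9
  6p + 2 = -4p + 9  ⇒  10p = 7  ⇒  p = 7/10.
Alice's indifference between Down and Up determines Bob's mixing probability q:
  Alice's payoff from Down: q·(-6) + (1−q)·4 = -10q + 4
  Alice's payoff from Up: q·(-1) + (1−q)·(-9) = 8q - 9
  -10q + 4 = 8q - 9  ⇒  -18q = -13  ⇒  q = 13/18.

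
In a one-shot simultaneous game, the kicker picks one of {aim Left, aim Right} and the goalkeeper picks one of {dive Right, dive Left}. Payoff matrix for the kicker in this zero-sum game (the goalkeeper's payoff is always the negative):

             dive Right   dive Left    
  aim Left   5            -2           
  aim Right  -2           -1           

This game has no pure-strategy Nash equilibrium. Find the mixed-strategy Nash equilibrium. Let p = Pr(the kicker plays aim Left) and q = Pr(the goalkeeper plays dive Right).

p = 1/8, q = 1/8

In a mixed equilibrium the goalkeeper is indifferent between dive Right and dive Left; this condition fixes p.
  the goalkeeper's expected payoff from dive Right: p·(-5) + (1−p)·2 = -7p + 2
  the goalkeeper's expected payoff from dive Left: p·2 + (1−p)·1 = p + 1
  -7p + 2 = p + 1  ⇒  -8p = -1  ⇒  p = 1/8.
In a mixed equilibrium the kicker is indifferent between aim Left and aim Right; this condition fixes q.
  the kicker's expected payoff from aim Left: q·5 + (1−q)·(-2) = 7q - 2
  the kicker's expected payoff from aim Right: q·(-2) + (1−q)·(-1) = -q - 1
  7q - 2 = -q - 1  ⇒  8q = 1  ⇒  q = 1/8.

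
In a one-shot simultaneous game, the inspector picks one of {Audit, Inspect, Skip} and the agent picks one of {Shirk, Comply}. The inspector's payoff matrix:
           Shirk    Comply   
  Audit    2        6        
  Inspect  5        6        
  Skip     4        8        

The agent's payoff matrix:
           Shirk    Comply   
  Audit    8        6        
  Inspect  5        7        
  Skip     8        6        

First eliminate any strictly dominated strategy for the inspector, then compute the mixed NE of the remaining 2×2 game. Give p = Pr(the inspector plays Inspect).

The inspector's strategy Audit is strictly dominated by Skip: 4 > 2 and 8 > 6. Eliminate Audit.
In a mixed equilibrium the agent is indifferent between Shirk and Comply; this condition fixes p.
  the agent's payoff from Shirk: p·5 + (1−p)·8 = -3p + 8
  the agent's payoff from Comply: p·7 + (1−p)·6 = p + 6
  -3p + 8 = p + 6  ⇒  -4p = -2  ⇒  p = 1/2.

p = 1/2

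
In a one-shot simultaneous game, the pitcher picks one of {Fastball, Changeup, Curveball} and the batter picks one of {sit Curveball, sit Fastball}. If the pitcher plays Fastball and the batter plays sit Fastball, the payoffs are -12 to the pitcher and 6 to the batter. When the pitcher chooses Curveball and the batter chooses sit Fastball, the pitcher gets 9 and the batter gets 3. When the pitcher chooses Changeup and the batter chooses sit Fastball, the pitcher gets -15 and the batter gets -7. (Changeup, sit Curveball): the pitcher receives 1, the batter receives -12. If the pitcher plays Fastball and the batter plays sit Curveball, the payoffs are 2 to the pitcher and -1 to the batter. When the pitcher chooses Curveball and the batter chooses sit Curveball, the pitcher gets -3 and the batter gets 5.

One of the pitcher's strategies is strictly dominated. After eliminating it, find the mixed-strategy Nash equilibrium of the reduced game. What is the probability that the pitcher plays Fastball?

The pitcher's strategy Changeup is strictly dominated by Fastball: 2 > 1 and -12 > -15. Eliminate Changeup.
In a mixed equilibrium the batter is indifferent between sit Curveball and sit Fastball; this condition fixes p.
  the batter's expected payoff from sit Curveball: p·(-1) + (1−p)·5 = -6p + 5
  the batter's expected payoff from sit Fastball: p·6 + (1−p)·3 = 3p + 3
  -6p + 5 = 3p + 3  ⇒  -9p = -2  ⇒  p = 2/9.

p = 2/9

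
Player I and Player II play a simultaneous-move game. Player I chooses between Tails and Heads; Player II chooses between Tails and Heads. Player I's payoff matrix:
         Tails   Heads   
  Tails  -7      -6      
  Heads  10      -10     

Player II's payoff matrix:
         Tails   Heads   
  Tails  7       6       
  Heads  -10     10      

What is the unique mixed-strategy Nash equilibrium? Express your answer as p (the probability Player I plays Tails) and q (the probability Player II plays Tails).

p = 20/21, q = 4/21

Player I's mix must leave Player II indifferent between Tails and Heads.
  Player II's payoff to Tails: p·7 + (1−p)·(-10) = 17p - 10
  Player II's payoff to Heads: p·6 + (1−p)·10 = -4p + 10
  17p - 10 = -4p + 10  ⇒  21p = 20  ⇒  p = 20/21.
Player II's mix must leave Player I indifferent between Tails and Heads.
  Player I's payoff to Tails: q·(-7) + (1−q)·(-6) = -q - 6
  Player I's payoff to Heads: q·10 + (1−q)·(-10) = 20q - 10
  -q - 6 = 20q - 10  ⇒  -21q = -4  ⇒  q = 4/21.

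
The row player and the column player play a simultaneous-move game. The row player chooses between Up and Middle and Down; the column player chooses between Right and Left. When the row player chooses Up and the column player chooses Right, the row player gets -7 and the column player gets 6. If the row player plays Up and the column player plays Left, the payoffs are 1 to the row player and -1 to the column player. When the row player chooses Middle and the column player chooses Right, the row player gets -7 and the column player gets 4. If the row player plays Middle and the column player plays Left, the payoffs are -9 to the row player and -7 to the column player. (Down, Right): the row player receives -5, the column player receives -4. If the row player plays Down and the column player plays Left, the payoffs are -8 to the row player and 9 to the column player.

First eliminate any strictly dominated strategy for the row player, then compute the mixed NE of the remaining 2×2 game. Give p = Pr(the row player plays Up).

p = 13/20

The row player's strategy Middle is strictly dominated by Down: -5 > -7 and -8 > -9. Eliminate Middle.
In a mixed equilibrium the column player is indifferent between Right and Left; this condition fixes p.
  the column player's expected payoff from Right: p·6 + (1−p)·(-4) = 10p - 4
  the column player's expected payoff from Left: p·(-1) + (1−p)·9 = -10p + 9
  10p - 4 = -10p + 9  ⇒  20p = 13  ⇒  p = 13/20.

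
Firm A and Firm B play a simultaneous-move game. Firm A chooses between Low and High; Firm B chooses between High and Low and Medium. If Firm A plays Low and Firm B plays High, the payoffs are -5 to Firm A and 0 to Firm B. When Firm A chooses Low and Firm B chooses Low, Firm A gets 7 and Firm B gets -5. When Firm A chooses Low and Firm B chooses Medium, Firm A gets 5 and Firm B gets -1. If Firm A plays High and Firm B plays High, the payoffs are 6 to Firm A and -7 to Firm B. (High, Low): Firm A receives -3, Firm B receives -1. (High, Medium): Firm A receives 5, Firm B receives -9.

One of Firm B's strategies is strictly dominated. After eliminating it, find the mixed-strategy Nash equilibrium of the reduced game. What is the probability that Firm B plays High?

q = 10/21

Firm B's strategy Medium is strictly dominated by High: 0 > -1 and -7 > -9. Eliminate Medium.
Firm B's mix must leave Firm A indifferent between Low and High.
  Firm A's payoff to Low: q·(-5) + (1−q)·7 = -12q + 7
  Firm A's payoff to High: q·6 + (1−q)·(-3) = 9q - 3
  -12q + 7 = 9q - 3  ⇒  -21q = -10  ⇒  q = 10/21.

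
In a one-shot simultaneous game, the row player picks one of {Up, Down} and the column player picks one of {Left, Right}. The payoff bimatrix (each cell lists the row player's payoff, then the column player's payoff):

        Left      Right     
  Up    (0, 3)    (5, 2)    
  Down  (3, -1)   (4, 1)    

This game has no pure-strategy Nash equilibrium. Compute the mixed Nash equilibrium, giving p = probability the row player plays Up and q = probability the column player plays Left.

p = 2/3, q = 1/4

In a mixed equilibrium the column player is indifferent between Left and Right; this condition fixes p.
  the column player's expected payoff from Left: p·3 + (1−p)·(-1) = 4p - 1
  the column player's expected payoff from Right: p·2 + (1−p)·1 = p + 1
  4p - 1 = p + 1  ⇒  3p = 2  ⇒  p = 2/3.
In a mixed equilibrium the row player is indifferent between Up and Down; this condition fixes q.
  the row player's expected payoff from Up: q·0 + (1−q)·5 = -5q + 5
  the row player's expected payoff from Down: q·3 + (1−q)·4 = -q + 4
  -5q + 5 = -q + 4  ⇒  -4q = -1  ⇒  q = 1/4.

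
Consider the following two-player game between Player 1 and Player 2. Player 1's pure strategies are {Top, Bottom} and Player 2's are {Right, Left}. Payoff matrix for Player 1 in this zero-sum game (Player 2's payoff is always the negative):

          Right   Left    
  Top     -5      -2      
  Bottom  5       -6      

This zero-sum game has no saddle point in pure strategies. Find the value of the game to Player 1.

Player 1's indifference between Top and Bottom determines Player 2's mixing probability q:
  Player 1's payoff from Top: q·(-5) + (1−q)·(-2) = -3q - 2
  Player 1's payoff from Bottom: q·5 + (1−q)·(-6) = 11q - 6
  -3q - 2 = 11q - 6  ⇒  -14q = -4  ⇒  q = 2/7.
The value is Player 1's expected payoff against this mix (using Top): (2/7)·(-5) + (5/7)·(-2) = -20/7.

v = -20/7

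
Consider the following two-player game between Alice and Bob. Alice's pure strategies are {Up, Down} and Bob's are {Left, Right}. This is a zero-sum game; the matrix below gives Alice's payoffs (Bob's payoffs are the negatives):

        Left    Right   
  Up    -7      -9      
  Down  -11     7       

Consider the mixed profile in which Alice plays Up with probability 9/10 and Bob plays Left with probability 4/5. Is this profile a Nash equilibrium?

Check Bob's indifference given Alice's mix p = 9/10:
  payoff from Left = 37/5; payoff from Right = 37/5 — equal.
Check Alice's indifference given Bob's mix q = 4/5:
  payoff from Up = -37/5; payoff from Down = -37/5 — equal.
Both players are indifferent, so neither can profitably deviate.

Yes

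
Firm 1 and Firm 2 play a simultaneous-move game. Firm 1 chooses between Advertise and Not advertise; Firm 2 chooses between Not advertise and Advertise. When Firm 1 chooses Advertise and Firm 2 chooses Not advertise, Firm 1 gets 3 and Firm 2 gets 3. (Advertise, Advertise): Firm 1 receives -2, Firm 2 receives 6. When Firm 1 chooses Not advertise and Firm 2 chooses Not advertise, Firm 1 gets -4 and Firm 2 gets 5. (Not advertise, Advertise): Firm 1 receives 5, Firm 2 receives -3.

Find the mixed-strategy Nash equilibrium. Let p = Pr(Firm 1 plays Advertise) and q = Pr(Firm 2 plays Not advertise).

p = 8/11, q = 1/2

Set Firm 2's expected payoff from Not advertise equal to that from Advertise:
  Firm 2's payoff from Not advertise: p·3 + (1−p)·5 = -2p + 5
  Firm 2's payoff from Advertise: p·6 + (1−p)·(-3) = 9p - 3
  -2p + 5 = 9p - 3  ⇒  -11p = -8  ⇒  p = 8/11.
In a mixed equilibrium Firm 1 is indifferent between Advertise and Not advertise; this condition fixes q.
  Firm 1's expected payoff from Advertise: q·3 + (1−q)·(-2) = 5q - 2
  Firm 1's expected payoff from Not advertise: q·(-4) + (1−q)·5 = -9q + 5
  5q - 2 = -9q + 5  ⇒  14q = 7  ⇒  q = 1/2.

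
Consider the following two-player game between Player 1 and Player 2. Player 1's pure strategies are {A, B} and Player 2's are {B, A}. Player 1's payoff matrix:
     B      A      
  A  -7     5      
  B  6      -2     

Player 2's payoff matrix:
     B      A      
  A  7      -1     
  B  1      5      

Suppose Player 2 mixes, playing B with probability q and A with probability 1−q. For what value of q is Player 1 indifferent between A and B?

Player 1's indifference between A and B determines Player 2's mixing probability q:
  Player 1's payoff to A: q·(-7) + (1−q)·5 = -12q + 5
  Player 1's payoff to B: q·6 + (1−q)·(-2) = 8q - 2
  -12q + 5 = 8q - 2  ⇒  -20q = -7  ⇒  q = 7/20.

q = 7/20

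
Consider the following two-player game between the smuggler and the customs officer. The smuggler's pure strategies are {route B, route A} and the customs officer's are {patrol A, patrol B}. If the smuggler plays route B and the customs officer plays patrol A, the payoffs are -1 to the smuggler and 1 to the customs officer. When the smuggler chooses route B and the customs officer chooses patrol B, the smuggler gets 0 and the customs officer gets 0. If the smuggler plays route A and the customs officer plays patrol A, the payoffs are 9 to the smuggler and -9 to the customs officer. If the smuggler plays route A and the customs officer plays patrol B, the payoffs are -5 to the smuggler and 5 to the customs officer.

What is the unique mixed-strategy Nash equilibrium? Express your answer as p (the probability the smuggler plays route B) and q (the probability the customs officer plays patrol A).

p = 14/15, q = 1/3

In a mixed equilibrium the customs officer is indifferent between patrol A and patrol B; this condition fixes p.
  the customs officer's expected payoff from patrol A: p·1 + (1−p)·(-9) = 10p - 9
  the customs officer's expected payoff from patrol B: p·0 + (1−p)·5 = -5p + 5
  10p - 9 = -5p + 5  ⇒  15p = 14  ⇒  p = 14/15.
The customs officer's mix must leave the smuggler indifferent between route B and route A.
  the smuggler's expected payoff from route B: q·(-1) + (1−q)·0 = -q
  the smuggler's expected payoff from route A: q·9 + (1−q)·(-5) = 14q - 5
  -q = 14q - 5  ⇒  -15q = -5  ⇒  q = 1/3.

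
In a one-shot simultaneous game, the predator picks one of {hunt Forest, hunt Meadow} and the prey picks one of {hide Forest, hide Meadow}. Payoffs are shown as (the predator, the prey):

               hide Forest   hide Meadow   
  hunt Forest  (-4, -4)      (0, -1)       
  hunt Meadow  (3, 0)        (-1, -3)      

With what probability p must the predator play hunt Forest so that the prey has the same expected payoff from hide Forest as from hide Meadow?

In a mixed equilibrium the prey is indifferent between hide Forest and hide Meadow; this condition fixes p.
  the prey's expected payoff from hide Forest: p·(-4) + (1−p)·0 = -4p
  the prey's expected payoff from hide Meadow: p·(-1) + (1−p)·(-3) = 2p - 3
  -4p = 2p - 3  ⇒  -6p = -3  ⇒  p = 1/2.

p = 1/2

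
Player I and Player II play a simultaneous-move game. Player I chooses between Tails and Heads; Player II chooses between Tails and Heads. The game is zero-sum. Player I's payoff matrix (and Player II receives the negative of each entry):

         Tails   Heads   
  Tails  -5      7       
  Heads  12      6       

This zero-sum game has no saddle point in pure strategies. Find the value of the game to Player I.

Set Player I's expected payoff from Tails equal to that from Heads:
  Player I's expected payoff from Tails: q·(-5) + (1−q)·7 = -12q + 7
  Player I's expected payoff from Heads: q·12 + (1−q)·6 = 6q + 6
  -12q + 7 = 6q + 6  ⇒  -18q = -1  ⇒  q = 1/18.
The value is Player I's expected payoff against this mix (using Tails): (1/18)·(-5) + (17/18)·7 = 19/3.

v = 19/3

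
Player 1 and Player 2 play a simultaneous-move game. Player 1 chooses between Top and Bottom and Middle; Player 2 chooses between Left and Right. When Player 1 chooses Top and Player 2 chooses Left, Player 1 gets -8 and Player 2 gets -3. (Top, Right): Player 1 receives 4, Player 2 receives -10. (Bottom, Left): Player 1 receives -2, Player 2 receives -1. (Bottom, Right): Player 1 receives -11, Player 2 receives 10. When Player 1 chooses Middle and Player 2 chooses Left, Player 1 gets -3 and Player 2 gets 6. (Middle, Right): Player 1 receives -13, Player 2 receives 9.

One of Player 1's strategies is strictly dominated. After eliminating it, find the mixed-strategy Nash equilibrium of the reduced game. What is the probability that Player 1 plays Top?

Player 1's strategy Middle is strictly dominated by Bottom: -2 > -3 and -11 > -13. Eliminate Middle.
In a mixed equilibrium Player 2 is indifferent between Left and Right; this condition fixes p.
  Player 2's expected payoff from Left: p·(-3) + (1−p)·(-1) = -2p - 1
  Player 2's expected payoff from Right: p·(-10) + (1−p)·10 = -20p + 10
  -2p - 1 = -20p + 10  ⇒  18p = 11  ⇒  p = 11/18.

p = 11/18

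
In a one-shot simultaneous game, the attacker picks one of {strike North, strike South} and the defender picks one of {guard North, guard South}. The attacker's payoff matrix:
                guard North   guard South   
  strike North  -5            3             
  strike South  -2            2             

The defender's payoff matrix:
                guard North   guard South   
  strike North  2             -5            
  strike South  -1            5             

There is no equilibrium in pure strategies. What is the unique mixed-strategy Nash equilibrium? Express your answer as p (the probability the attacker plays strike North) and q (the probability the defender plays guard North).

p = 6/13, q = 1/4

In a mixed equilibrium the defender is indifferent between guard North and guard South; this condition fixes p.
  the defender's payoff to guard North: p·2 + (1−p)·(-1) = 3p - 1
  the defender's payoff to guard South: p·(-5) + (1−p)·5 = -10p + 5
  3p - 1 = -10p + 5  ⇒  13p = 6  ⇒  p = 6/13.
The attacker's indifference between strike North and strike South determines the defender's mixing probability q:
  the attacker's expected payoff from strike North: q·(-5) + (1−q)·3 = -8q + 3
  the attacker's expected payoff from strike South: q·(-2) + (1−q)·2 = -4q + 2
  -8q + 3 = -4q + 2  ⇒  -4q = -1  ⇒  q = 1/4.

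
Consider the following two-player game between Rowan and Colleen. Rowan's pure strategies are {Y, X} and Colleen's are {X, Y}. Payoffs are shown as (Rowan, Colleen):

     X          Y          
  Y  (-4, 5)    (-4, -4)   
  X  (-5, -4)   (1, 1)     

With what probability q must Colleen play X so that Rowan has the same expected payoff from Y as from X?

Set Rowan's expected payoff from Y equal to that from X:
  Rowan's expected payoff from Y: q·(-4) + (1−q)·(-4) = -4
  Rowan's expected payoff from X: q·(-5) + (1−q)·1 = -6q + 1
  -4 = -6q + 1  ⇒  6q = 5  ⇒  q = 5/6.

q = 5/6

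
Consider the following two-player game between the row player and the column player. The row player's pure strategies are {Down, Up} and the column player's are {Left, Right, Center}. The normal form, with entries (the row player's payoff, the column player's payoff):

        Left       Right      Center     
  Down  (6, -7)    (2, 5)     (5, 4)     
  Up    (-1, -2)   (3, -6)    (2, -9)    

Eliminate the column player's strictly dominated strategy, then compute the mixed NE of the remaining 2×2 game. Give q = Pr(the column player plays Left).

The column player's strategy Center is strictly dominated by Right: 5 > 4 and -6 > -9. Eliminate Center.
In a mixed equilibrium the row player is indifferent between Down and Up; this condition fixes q.
  the row player's expected payoff from Down: q·6 + (1−q)·2 = 4q + 2
  the row player's expected payoff from Up: q·(-1) + (1−q)·3 = -4q + 3
  4q + 2 = -4q + 3  ⇒  8q = 1  ⇒  q = 1/8.

q = 1/8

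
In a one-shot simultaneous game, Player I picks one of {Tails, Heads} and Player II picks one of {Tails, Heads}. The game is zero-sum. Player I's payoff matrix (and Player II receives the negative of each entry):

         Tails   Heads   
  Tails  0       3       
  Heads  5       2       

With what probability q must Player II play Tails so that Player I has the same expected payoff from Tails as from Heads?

q = 1/6

Set Player I's expected payoff from Tails equal to that from Heads:
  Player I's payoff from Tails: q·0 + (1−q)·3 = -3q + 3
  Player I's payoff from Heads: q·5 + (1−q)·2 = 3q + 2
  -3q + 3 = 3q + 2  ⇒  -6q = -1  ⇒  q = 1/6.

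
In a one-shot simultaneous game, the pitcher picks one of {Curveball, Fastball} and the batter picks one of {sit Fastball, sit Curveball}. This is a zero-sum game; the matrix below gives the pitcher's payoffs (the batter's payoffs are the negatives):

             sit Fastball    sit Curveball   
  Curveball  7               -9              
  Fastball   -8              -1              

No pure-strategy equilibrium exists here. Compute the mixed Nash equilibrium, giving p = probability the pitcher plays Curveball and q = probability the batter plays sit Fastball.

For the batter to be willing to mix, the batter must be indifferent between sit Fastball and sit Curveball, which pins down the pitcher's mix.
  the batter's expected payoff from sit Fastball: p·(-7) + (1−p)·8 = -15p + 8
  the batter's expected payoff from sit Curveball: p·9 + (1−p)·1 = 8p + 1
  -15p + 8 = 8p + 1  ⇒  -23p = -7  ⇒  p = 7/23.
Set the pitcher's expected payoff from Curveball equal to that from Fastball:
  the pitcher's expected payoff from Curveball: q·7 + (1−q)·(-9) = 16q - 9
  the pitcher's expected payoff from Fastball: q·(-8) + (1−q)·(-1) = -7q - 1
  16q - 9 = -7q - 1  ⇒  23q = 8  ⇒  q = 8/23.

p = 7/23, q = 8/23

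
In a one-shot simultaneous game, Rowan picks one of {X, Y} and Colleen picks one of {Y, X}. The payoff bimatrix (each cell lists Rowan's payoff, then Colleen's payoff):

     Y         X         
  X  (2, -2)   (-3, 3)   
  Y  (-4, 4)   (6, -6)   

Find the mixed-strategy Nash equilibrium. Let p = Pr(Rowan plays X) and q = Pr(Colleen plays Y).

Rowan's mix must leave Colleen indifferent between Y and X.
  Colleen's payoff to Y: p·(-2) + (1−p)·4 = -6p + 4
  Colleen's payoff to X: p·3 + (1−p)·(-6) = 9p - 6
  -6p + 4 = 9p - 6  ⇒  -15p = -10  ⇒  p = 2/3.
In a mixed equilibrium Rowan is indifferent between X and Y; this condition fixes q.
  Rowan's expected payoff from X: q·2 + (1−q)·(-3) = 5q - 3
  Rowan's expected payoff from Y: q·(-4) + (1−q)·6 = -10q + 6
  5q - 3 = -10q + 6  ⇒  15q = 9  ⇒  q = 3/5.

p = 2/3, q = 3/5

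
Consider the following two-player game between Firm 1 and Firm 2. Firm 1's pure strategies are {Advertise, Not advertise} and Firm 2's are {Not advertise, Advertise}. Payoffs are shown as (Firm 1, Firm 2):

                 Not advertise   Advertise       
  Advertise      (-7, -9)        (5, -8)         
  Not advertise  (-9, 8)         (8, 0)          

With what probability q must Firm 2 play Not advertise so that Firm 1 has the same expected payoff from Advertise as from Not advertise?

q = 3/5

Firm 2's mix must leave Firm 1 indifferent between Advertise and Not advertise.
  Firm 1's expected payoff from Advertise: q·(-7) + (1−q)·5 = -12q + 5
  Firm 1's expected payoff from Not advertise: q·(-9) + (1−q)·8 = -17q + 8
  -12q + 5 = -17q + 8  ⇒  5q = 3  ⇒  q = 3/5.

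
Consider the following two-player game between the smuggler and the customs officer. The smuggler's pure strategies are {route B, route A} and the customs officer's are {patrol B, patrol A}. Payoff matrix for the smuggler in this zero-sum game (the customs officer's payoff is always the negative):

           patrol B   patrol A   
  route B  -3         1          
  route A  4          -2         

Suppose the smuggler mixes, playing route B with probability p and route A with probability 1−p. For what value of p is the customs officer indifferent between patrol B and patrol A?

p = 3/5

Set the customs officer's expected payoff from patrol B equal to that from patrol A:
  the customs officer's payoff to patrol B: p·3 + (1−p)·(-4) = 7p - 4
  the customs officer's payoff to patrol A: p·(-1) + (1−p)·2 = -3p + 2
  7p - 4 = -3p + 2  ⇒  10p = 6  ⇒  p = 3/5.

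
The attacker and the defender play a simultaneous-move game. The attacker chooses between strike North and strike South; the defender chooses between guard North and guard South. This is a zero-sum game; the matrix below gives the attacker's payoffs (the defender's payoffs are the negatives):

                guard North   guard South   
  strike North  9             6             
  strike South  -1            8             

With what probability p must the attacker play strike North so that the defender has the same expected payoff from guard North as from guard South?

p = 3/4

For the defender to be willing to mix, the defender must be indifferent between guard North and guard South, which pins down the attacker's mix.
  the defender's payoff to guard North: p·(-9) + (1−p)·1 = -10p + 1
  the defender's payoff to guard South: p·(-6) + (1−p)·(-8) = 2p - 8
  -10p + 1 = 2p - 8  ⇒  -12p = -9  ⇒  p = 3/4.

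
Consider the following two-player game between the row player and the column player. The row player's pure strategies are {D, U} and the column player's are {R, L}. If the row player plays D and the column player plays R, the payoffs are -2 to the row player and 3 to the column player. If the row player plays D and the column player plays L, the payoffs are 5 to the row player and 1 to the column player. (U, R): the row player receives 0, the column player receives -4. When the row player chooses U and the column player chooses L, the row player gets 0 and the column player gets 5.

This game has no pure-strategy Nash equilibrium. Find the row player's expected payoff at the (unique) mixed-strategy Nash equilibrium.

0

Set the row player's expected payoff from D equal to that from U:
  the row player's expected payoff from D: q·(-2) + (1−q)·5 = -7q + 5
  the row player's expected payoff from U: q·0 + (1−q)·0 = 0
  -7q + 5 = 0  ⇒  -7q = -5  ⇒  q = 5/7.
At equilibrium the row player is indifferent across rows, so the row player's payoff equals the payoff from D: (5/7)·(-2) + (2/7)·5 = 0.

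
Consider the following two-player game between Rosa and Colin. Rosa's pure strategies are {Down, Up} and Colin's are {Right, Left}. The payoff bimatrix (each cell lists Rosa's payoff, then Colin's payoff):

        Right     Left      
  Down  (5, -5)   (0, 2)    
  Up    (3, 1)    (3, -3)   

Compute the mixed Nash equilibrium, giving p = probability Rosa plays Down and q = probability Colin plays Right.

p = 4/11, q = 3/5

Rosa's mix must leave Colin indifferent between Right and Left.
  Colin's payoff from Right: p·(-5) + (1−p)·1 = -6p + 1
  Colin's payoff from Left: p·2 + (1−p)·(-3) = 5p - 3
  -6p + 1 = 5p - 3  ⇒  -11p = -4  ⇒  p = 4/11.
Colin's mix must leave Rosa indifferent between Down and Up.
  Rosa's payoff from Down: q·5 + (1−q)·0 = 5q
  Rosa's payoff from Up: q·3 + (1−q)·3 = 3
  5q = 3  ⇒  5q = 3  ⇒  q = 3/5.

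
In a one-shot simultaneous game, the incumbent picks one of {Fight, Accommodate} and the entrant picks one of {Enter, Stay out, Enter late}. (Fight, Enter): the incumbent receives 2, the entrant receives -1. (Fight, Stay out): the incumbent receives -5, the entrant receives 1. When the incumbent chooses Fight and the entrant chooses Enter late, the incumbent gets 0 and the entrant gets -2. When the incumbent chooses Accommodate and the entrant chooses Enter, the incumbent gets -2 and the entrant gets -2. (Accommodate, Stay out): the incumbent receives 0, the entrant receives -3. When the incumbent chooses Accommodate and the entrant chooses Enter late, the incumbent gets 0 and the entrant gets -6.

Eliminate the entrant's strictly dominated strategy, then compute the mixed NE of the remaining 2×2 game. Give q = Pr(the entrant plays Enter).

The entrant's strategy Enter late is strictly dominated by Stay out: 1 > -2 and -3 > -6. Eliminate Enter late.
In a mixed equilibrium the incumbent is indifferent between Fight and Accommodate; this condition fixes q.
  the incumbent's payoff from Fight: q·2 + (1−q)·(-5) = 7q - 5
  the incumbent's payoff from Accommodate: q·(-2) + (1−q)·0 = -2q
  7q - 5 = -2q  ⇒  9q = 5  ⇒  q = 5/9.

q = 5/9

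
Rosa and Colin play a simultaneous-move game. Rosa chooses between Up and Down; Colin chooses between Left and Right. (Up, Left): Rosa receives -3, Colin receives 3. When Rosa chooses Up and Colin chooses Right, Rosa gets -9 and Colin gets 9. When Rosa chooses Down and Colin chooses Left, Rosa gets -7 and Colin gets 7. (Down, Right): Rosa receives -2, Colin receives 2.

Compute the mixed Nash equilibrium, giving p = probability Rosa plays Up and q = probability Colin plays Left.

p = 5/11, q = 7/11

In a mixed equilibrium Colin is indifferent between Left and Right; this condition fixes p.
  Colin's expected payoff from Left: p·3 + (1−p)·7 = -4p + 7
  Colin's expected payoff from Right: p·9 + (1−p)·2 = 7p + 2
  -4p + 7 = 7p + 2  ⇒  -11p = -5  ⇒  p = 5/11.
Colin's mix must leave Rosa indifferent between Up and Down.
  Rosa's payoff from Up: q·(-3) + (1−q)·(-9) = 6q - 9
  Rosa's payoff from Down: q·(-7) + (1−q)·(-2) = -5q - 2
  6q - 9 = -5q - 2  ⇒  11q = 7  ⇒  q = 7/11.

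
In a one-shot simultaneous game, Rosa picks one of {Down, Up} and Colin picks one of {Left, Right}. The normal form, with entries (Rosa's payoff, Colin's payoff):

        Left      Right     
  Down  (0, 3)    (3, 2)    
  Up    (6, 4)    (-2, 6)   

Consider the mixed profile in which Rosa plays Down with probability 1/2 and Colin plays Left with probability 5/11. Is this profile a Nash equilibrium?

No

Given Rosa's mix p = 1/2, Colin's payoff from Left is 7/2 but from Right is 4. Colin strictly prefers Right, so Colin would not mix.
So the proposed profile is not a Nash equilibrium.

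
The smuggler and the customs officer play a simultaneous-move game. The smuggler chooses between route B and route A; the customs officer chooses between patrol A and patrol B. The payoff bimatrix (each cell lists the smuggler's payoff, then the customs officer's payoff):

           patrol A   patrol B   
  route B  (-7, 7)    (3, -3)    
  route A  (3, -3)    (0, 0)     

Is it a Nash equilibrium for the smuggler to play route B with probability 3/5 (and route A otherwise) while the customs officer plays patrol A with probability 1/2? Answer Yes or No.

No

Given the smuggler's mix p = 3/5, the customs officer's payoff from patrol A is 3 but from patrol B is -9/5. The customs officer strictly prefers patrol A, so the customs officer would not mix.
So the proposed profile is not a Nash equilibrium.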